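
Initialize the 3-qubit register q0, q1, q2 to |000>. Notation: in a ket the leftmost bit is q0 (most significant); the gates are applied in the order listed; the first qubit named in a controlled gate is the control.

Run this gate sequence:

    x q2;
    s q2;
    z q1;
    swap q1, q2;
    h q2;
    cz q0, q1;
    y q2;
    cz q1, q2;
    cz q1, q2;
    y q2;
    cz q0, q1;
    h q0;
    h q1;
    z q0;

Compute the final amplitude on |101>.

The amplitude on |101> is -sqrt(2)*I/4. Key observation: gates 6-11 undo each other exactly, leaving only the rest of the circuit to track.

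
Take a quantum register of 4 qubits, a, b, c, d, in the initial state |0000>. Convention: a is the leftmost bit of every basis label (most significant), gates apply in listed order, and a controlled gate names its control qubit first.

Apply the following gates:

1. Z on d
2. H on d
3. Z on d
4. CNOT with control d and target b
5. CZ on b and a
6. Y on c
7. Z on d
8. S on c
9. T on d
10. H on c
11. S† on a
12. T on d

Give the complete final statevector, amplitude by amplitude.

The final amplitudes are -1/2 on |0000>, 1/2 on |0010>, -I/2 on |0101>, I/2 on |0111>, and 0 on every other basis state.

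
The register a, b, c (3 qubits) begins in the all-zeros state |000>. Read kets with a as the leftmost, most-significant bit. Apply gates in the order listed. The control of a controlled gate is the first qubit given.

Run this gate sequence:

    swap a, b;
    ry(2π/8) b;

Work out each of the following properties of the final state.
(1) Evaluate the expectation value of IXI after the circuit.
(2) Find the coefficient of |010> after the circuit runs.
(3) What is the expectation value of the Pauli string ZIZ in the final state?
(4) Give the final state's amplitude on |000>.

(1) The observable IXI averages to sqrt(2)/2.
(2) The amplitude on |010> is sqrt(2 - sqrt(2))/2.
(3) The expectation value of ZIZ is 1.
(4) |000> carries amplitude sqrt(sqrt(2) + 2)/2 in the final state.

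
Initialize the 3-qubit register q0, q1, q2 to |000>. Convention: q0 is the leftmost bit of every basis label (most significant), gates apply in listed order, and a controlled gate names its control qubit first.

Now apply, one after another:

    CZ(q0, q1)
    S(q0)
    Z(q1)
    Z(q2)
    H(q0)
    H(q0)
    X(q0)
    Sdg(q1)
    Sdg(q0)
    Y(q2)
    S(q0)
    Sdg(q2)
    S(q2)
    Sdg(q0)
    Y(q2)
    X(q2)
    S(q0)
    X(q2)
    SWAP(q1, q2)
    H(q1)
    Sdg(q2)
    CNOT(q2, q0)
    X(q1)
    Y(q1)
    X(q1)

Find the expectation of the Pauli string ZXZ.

In the final state, ZXZ has expectation 1.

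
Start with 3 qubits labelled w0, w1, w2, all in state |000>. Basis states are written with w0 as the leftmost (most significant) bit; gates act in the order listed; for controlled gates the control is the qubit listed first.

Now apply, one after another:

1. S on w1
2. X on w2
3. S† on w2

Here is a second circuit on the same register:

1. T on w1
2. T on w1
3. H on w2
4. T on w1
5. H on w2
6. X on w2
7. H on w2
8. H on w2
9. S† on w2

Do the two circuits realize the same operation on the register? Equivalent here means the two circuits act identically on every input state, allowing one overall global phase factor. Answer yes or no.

No: there is an input state on which the two circuits produce genuinely different outputs (not merely differing by a phase).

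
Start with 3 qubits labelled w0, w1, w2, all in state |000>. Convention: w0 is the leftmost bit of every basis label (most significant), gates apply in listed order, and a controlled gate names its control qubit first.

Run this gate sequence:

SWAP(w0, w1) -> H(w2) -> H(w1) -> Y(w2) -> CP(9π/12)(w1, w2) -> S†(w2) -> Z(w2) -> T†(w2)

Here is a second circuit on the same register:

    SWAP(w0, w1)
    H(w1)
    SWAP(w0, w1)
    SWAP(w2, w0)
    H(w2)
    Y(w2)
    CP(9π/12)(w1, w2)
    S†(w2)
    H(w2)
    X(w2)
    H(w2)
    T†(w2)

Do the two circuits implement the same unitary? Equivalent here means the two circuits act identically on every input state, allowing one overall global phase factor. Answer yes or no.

No: there is an input state on which the two circuits produce genuinely different outputs (not merely differing by a phase).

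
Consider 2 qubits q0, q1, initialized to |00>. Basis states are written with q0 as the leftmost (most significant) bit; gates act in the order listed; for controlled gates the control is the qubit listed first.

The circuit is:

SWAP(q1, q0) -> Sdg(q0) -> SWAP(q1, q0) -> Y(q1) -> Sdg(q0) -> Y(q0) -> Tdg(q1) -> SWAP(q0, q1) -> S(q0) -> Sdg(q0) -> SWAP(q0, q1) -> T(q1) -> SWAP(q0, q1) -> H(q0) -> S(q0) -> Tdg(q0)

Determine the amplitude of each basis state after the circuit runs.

The final amplitudes are 0 on |00>, -sqrt(2)/2 on |01>, 0 on |10>, sqrt(2)*exp(I*pi/4)/2 on |11>. Key observation: the block from step 7 through step 12 cancels to the identity and can be dropped.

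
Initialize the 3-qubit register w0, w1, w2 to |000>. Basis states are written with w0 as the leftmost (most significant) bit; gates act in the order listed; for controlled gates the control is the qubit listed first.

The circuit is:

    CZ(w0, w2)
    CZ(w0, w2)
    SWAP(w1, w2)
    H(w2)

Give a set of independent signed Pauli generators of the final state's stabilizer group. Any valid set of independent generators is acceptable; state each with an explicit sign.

The stabilizer group can be generated by +IIX, +ZII, +IZI, among other valid generating sets. Key observation: steps 1-2 multiply out to the identity, so the circuit reduces to the remaining gates.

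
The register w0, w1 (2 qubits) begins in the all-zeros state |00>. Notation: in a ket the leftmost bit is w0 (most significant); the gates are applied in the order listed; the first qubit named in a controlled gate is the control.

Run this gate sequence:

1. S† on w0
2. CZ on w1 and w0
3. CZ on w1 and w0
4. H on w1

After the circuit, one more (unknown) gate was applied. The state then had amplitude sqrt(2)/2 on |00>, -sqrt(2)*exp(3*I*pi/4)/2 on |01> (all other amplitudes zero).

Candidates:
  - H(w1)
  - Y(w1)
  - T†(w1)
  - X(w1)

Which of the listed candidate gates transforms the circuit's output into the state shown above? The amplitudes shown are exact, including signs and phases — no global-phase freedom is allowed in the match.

The applied gate was T†(w1). Key observation: steps 2-3 multiply out to the identity, so the circuit reduces to the remaining gates.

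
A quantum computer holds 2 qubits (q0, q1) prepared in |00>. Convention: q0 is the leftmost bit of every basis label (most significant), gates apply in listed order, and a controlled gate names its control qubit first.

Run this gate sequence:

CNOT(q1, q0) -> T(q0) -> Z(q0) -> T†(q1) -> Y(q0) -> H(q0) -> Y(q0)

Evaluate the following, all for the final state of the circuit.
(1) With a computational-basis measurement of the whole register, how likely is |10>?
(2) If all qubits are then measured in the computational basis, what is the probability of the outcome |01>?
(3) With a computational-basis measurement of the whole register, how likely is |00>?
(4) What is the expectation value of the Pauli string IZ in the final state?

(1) The probability of measuring |10> is 1/2.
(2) Outcome |01> occurs with probability 0.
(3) The probability of measuring |00> is 1/2.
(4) In the final state, IZ has expectation 1.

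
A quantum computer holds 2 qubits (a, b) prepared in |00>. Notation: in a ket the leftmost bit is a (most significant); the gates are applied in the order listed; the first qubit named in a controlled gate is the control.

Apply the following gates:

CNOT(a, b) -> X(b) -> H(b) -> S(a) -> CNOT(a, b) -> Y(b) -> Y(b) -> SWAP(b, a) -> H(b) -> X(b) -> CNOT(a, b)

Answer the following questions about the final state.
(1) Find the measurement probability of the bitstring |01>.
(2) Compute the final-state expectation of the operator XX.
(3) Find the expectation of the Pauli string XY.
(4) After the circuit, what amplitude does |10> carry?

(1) Outcome |01> occurs with probability 1/4.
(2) In the final state, XX has expectation -1.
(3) The observable XY averages to 0.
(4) |10> carries amplitude -1/2 in the final state.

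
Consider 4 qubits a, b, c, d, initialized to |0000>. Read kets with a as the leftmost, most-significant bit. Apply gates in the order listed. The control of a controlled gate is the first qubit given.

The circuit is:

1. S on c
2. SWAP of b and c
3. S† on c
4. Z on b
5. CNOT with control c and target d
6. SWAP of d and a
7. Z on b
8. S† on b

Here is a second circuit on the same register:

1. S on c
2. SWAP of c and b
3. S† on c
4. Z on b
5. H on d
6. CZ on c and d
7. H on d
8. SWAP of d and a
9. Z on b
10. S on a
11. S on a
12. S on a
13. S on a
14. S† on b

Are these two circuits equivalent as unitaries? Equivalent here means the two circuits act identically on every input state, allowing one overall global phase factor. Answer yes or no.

Yes: on every input state the two circuits agree up to one overall phase factor.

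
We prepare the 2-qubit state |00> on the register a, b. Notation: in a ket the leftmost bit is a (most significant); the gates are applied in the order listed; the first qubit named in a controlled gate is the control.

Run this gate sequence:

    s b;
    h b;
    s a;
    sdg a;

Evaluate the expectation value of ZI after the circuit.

The observable ZI averages to 1. Key observation: the block from step 3 through step 4 cancels to the identity and can be dropped.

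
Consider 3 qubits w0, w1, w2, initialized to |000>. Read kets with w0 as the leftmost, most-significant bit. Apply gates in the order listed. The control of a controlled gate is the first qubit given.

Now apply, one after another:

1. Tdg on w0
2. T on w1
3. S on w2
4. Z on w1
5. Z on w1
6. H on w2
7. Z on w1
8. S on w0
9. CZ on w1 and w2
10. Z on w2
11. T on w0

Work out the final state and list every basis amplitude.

The final amplitudes are sqrt(2)/2 on |000>, -sqrt(2)/2 on |001>, and 0 on every other basis state.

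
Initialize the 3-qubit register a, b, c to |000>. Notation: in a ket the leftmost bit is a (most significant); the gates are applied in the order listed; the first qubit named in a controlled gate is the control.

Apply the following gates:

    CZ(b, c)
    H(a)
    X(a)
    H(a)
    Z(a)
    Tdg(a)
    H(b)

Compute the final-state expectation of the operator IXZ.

The expectation value of IXZ is 1.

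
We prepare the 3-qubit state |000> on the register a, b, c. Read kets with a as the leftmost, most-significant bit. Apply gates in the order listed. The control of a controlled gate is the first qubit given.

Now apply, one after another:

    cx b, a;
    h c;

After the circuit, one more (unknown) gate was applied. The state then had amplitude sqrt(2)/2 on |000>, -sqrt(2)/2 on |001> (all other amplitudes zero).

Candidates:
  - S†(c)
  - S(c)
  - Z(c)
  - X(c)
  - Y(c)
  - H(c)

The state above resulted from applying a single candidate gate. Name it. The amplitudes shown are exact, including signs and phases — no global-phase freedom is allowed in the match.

The unique candidate consistent with the amplitudes is Z(c).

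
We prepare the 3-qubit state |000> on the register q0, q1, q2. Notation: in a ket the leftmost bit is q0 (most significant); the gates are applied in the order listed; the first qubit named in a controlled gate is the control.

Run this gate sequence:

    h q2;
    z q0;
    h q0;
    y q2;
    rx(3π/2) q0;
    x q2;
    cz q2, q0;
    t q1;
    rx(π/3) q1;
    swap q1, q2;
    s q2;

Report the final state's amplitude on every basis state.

The final amplitudes are sqrt(6)*(1 - I)/8 on |000>, sqrt(2)*(1 - I)/8 on |001>, sqrt(6)*(-1 + I)/8 on |010>, sqrt(2)*(-1 + I)/8 on |011>, sqrt(6)*(1 - I)/8 on |100>, sqrt(2)*(1 - I)/8 on |101>, sqrt(6)*(1 - I)/8 on |110>, sqrt(2)*(1 - I)/8 on |111>.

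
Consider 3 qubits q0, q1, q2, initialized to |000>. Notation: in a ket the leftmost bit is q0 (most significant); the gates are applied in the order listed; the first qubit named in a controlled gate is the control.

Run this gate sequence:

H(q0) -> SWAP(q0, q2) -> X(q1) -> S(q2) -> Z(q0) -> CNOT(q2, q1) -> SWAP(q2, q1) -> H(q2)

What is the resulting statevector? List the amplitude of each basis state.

After the circuit, the state carries amplitude 1/2 on |000>, -1/2 on |001>, I/2 on |010>, I/2 on |011>, 0 on |100>, 0 on |101>, 0 on |110>, 0 on |111>.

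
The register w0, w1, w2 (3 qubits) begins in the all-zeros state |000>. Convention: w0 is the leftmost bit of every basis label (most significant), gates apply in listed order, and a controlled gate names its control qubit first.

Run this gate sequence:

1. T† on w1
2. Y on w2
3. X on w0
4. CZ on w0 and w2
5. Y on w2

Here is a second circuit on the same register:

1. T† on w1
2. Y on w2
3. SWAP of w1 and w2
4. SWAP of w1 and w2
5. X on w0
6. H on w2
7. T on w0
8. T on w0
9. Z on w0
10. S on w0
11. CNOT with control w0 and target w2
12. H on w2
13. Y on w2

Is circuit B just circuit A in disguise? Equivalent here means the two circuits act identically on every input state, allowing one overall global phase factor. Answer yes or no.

Yes, they are equivalent — the unitaries differ by at most a global phase.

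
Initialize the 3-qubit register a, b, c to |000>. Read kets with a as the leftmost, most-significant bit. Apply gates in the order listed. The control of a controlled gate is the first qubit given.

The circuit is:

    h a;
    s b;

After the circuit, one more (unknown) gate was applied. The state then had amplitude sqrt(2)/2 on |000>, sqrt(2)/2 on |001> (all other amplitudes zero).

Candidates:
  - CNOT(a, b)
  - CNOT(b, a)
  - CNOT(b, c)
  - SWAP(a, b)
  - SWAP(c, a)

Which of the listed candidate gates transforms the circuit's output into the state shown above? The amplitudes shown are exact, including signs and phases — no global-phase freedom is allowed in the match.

The applied gate was SWAP(c, a).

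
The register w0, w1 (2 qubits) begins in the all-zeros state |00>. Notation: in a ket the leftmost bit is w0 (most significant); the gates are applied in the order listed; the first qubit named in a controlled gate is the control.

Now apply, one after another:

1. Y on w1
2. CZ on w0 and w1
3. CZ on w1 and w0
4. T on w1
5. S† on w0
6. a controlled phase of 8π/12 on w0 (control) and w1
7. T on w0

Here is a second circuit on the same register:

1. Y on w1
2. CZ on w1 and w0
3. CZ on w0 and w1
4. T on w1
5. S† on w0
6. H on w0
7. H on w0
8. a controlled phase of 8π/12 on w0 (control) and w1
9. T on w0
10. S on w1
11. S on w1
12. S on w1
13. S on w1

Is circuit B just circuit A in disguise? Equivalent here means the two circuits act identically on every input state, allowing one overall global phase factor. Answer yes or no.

Yes: on every input state the two circuits agree up to one overall phase factor.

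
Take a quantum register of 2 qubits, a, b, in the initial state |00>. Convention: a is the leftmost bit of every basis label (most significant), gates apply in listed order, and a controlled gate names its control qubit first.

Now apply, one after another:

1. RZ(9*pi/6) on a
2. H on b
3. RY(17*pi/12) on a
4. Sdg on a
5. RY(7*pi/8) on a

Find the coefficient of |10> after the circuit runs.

The amplitude on |10> is sqrt(2)*sqrt(1/2 - sqrt(2)/4)*exp(-3*I*pi/4)*sin(7*pi/16)/4 - sqrt(6)*I*sqrt(1/2 - sqrt(2)/4)*exp(-3*I*pi/4)*cos(7*pi/16)/4 - sqrt(2)*I*sqrt(sqrt(2)/4 + 1/2)*exp(-3*I*pi/4)*cos(7*pi/16)/4 - sqrt(6)*sqrt(sqrt(2)/4 + 1/2)*exp(-3*I*pi/4)*sin(7*pi/16)/4.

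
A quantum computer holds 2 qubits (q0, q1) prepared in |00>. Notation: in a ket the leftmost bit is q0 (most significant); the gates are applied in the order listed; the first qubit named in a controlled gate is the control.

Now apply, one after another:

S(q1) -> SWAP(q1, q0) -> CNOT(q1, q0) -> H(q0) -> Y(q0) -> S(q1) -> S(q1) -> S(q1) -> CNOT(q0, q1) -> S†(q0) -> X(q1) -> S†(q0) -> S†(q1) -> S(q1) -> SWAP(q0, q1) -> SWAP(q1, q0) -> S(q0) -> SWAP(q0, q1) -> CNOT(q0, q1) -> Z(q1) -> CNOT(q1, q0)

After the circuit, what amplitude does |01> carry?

|01> carries amplitude sqrt(2)*I/2 in the final state.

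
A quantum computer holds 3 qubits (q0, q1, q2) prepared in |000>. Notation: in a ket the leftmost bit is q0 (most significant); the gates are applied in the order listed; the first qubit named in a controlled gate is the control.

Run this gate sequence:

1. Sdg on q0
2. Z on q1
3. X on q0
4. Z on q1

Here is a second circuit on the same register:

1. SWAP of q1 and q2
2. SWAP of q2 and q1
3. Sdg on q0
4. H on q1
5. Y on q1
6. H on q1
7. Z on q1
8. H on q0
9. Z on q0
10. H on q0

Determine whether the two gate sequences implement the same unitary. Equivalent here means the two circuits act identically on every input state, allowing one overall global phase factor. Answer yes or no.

No, they are not equivalent — no single phase factor reconciles the two unitaries.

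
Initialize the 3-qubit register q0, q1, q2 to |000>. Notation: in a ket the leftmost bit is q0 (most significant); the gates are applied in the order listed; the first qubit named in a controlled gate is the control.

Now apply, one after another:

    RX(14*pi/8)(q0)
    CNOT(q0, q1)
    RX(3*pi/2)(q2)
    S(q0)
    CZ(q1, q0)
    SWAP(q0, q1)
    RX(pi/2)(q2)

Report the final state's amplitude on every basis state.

After the circuit, the state carries amplitude sqrt(sqrt(2) + 2)/2 on |000>, sqrt(2 - sqrt(2))/2 on |110>, and 0 on every other basis state.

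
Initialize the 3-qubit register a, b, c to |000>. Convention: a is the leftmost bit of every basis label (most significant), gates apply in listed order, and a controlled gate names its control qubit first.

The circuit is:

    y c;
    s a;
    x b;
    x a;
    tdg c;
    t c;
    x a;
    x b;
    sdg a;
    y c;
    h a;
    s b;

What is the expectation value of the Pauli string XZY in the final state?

The expectation value of XZY is 0. Key observation: steps 2-9 multiply out to the identity, so the circuit reduces to the remaining gates.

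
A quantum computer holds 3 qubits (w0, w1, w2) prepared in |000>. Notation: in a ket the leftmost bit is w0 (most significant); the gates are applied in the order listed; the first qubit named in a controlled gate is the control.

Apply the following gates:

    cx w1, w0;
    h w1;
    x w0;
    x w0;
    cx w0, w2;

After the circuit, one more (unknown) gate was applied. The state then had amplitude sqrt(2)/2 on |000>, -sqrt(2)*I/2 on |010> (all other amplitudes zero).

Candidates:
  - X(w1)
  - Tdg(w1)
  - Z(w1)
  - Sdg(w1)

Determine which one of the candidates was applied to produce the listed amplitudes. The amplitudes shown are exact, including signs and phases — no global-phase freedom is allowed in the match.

The unique candidate consistent with the amplitudes is Sdg(w1). Key observation: gates 3-4 undo each other exactly, leaving only the rest of the circuit to track.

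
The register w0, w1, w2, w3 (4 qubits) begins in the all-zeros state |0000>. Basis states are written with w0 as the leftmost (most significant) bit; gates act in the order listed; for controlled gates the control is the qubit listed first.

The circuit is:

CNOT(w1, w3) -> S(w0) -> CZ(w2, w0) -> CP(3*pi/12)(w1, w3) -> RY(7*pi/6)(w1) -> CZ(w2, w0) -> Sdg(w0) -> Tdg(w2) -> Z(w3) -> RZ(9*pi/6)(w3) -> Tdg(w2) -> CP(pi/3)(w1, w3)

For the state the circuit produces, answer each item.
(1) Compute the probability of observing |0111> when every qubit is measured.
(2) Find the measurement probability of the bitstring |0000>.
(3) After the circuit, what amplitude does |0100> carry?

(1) A full measurement returns |0111> with probability 0.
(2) A full measurement returns |0000> with probability 1/2 - sqrt(3)/4.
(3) |0100> carries amplitude (-sqrt(6) - sqrt(2))*exp(I*pi/4)/4 in the final state.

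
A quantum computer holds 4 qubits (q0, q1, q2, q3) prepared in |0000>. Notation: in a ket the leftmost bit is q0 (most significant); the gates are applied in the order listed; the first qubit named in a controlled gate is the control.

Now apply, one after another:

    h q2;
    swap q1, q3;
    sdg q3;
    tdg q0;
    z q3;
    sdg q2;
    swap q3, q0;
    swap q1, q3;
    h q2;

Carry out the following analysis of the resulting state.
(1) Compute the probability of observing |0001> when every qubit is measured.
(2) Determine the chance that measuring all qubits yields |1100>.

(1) A full measurement returns |0001> with probability 0.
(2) The probability of measuring |1100> is 0.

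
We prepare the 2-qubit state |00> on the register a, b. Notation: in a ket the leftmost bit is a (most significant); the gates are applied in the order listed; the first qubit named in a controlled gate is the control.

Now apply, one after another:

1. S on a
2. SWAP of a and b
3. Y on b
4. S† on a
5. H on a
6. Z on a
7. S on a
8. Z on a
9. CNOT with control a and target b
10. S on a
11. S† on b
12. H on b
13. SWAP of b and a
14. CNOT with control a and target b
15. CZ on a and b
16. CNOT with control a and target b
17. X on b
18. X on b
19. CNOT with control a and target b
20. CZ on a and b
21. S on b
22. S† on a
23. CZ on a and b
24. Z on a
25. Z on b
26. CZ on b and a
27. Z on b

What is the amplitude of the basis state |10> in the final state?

|10> carries amplitude 1/2 in the final state. Key observation: steps 15-20 multiply out to the identity, so the circuit reduces to the remaining gates.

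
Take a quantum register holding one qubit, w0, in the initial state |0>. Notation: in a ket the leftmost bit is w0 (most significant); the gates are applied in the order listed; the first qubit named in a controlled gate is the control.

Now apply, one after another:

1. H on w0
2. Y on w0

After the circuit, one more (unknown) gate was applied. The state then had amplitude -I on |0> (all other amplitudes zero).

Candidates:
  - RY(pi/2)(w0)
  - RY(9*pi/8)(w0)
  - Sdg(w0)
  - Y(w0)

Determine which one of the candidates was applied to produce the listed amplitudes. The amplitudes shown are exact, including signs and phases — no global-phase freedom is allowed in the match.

The unique candidate consistent with the amplitudes is RY(pi/2)(w0).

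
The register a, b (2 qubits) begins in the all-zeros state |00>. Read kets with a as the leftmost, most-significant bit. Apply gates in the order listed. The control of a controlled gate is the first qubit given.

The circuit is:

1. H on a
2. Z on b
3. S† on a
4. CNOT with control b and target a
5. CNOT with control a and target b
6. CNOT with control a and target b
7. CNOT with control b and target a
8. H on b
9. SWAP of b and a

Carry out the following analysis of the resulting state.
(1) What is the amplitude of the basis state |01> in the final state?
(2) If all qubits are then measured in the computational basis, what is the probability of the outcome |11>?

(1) |01> carries amplitude -I/2 in the final state. Key observation: steps 4-7 multiply out to the identity, so the circuit reduces to the remaining gates.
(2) Outcome |11> occurs with probability 1/4.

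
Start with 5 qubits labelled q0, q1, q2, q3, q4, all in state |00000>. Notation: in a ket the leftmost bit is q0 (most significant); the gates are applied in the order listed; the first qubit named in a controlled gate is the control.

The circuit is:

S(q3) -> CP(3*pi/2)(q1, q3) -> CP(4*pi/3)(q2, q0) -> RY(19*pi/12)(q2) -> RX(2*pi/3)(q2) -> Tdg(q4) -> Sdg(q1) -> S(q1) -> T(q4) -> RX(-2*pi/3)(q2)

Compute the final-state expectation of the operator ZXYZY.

In the final state, ZXYZY has expectation 0. Key observation: gates 5-10 undo each other exactly, leaving only the rest of the circuit to track.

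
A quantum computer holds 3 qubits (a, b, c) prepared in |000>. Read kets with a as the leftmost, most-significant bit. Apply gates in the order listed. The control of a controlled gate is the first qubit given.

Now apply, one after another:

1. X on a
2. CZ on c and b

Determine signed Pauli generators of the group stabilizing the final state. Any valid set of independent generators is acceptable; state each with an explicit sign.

The stabilizer group can be generated by -ZII, +IZI, +IIZ, among other valid generating sets.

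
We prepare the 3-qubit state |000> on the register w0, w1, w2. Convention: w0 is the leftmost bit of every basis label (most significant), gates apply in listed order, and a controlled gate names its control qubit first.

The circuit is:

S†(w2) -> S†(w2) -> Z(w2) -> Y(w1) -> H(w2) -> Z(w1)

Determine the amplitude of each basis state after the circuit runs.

The resulting statevector has amplitude -sqrt(2)*I/2 on |010>, -sqrt(2)*I/2 on |011>, and 0 on every other basis state.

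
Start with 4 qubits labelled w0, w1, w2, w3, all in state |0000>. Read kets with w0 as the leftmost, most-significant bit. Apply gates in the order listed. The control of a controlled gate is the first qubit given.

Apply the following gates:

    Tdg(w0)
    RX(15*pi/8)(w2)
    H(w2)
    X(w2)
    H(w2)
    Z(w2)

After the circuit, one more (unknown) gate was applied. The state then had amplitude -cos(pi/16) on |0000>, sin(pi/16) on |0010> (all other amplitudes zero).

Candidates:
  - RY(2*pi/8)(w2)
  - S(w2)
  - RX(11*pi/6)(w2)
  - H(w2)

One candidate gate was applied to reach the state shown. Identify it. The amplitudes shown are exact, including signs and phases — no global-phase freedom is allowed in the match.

It was S(w2) that produced the state shown. Key observation: the block from step 3 through step 6 cancels to the identity and can be dropped.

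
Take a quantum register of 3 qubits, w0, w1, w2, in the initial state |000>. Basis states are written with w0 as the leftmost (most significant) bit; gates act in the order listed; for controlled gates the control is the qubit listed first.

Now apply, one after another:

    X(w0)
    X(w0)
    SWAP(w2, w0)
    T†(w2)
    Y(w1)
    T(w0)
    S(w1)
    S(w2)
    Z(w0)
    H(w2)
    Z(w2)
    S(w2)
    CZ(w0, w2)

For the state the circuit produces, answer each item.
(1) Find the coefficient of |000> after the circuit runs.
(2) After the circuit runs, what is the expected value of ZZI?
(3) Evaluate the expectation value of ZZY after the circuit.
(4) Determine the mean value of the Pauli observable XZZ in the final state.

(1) The final state's coefficient on |000> equals 0.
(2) The observable ZZI averages to -1.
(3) In the final state, ZZY has expectation 1.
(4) The expectation value of XZZ is 0.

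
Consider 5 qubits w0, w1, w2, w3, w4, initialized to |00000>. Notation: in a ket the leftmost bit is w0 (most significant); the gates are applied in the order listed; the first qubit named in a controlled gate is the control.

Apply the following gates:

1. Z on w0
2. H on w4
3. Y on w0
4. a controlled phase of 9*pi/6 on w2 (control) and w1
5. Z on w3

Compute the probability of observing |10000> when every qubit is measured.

The probability of measuring |10000> is 1/2.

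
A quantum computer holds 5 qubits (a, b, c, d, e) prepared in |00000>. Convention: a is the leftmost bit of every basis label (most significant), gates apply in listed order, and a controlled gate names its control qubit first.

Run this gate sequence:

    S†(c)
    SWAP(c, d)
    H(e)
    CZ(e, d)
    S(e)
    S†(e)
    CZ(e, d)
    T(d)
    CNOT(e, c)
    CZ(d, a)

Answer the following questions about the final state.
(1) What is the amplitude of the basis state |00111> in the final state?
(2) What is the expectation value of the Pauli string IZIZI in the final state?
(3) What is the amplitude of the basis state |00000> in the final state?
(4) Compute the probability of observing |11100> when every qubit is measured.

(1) The amplitude on |00111> is 0. Key observation: gates 4-7 undo each other exactly, leaving only the rest of the circuit to track.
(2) The observable IZIZI averages to 1.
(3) The final state's coefficient on |00000> equals sqrt(2)/2.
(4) The probability of measuring |11100> is 0.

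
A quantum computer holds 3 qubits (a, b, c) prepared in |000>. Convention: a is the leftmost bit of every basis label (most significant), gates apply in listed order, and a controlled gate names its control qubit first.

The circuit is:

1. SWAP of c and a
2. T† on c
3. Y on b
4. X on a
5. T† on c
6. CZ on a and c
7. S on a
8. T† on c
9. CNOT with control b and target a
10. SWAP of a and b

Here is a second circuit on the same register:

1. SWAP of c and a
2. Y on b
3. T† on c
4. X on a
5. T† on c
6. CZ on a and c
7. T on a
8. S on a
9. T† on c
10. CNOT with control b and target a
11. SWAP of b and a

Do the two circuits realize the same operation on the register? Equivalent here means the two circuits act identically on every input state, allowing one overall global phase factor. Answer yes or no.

No — the two circuits implement different unitaries, even allowing a global phase.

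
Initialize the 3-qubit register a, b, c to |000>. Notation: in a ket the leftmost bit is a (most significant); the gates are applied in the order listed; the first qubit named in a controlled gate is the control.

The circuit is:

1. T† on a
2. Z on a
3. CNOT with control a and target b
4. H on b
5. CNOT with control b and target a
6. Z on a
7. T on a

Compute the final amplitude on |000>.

The final state's coefficient on |000> equals sqrt(2)/2.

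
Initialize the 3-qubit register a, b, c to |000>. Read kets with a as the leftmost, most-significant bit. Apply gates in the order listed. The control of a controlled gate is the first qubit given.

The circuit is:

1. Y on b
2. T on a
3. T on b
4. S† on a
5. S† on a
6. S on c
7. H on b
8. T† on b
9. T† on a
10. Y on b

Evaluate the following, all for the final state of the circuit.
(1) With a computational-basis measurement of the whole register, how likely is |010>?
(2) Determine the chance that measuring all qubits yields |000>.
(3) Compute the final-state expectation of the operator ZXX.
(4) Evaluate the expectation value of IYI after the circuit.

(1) A full measurement returns |010> with probability 1/2.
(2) A full measurement returns |000> with probability 1/2.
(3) The expectation value of ZXX is 0.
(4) The expectation value of IYI is sqrt(2)/2.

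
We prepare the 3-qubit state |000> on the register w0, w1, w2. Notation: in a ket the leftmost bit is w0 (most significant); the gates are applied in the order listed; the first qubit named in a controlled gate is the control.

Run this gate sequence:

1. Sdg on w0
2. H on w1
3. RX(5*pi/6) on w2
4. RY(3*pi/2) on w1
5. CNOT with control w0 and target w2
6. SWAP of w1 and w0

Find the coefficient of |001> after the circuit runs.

The amplitude on |001> is I*(sqrt(2) + sqrt(6))/4.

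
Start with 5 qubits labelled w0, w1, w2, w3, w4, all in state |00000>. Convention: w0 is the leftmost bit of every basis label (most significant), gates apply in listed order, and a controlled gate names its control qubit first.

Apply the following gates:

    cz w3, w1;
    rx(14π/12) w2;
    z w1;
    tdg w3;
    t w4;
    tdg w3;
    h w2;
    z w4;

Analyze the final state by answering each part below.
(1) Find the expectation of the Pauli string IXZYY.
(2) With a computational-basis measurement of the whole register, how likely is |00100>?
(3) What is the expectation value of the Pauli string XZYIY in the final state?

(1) The observable IXZYY averages to 0.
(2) The probability of measuring |00100> is 1/2.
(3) In the final state, XZYIY has expectation 0.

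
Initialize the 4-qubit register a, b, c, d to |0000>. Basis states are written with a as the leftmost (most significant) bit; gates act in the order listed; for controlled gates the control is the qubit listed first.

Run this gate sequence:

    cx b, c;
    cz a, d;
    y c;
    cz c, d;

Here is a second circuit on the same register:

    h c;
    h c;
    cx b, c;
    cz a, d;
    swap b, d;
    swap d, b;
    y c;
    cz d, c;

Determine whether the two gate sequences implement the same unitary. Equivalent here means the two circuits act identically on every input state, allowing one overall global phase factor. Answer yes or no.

Yes, they are equivalent — the unitaries differ by at most a global phase.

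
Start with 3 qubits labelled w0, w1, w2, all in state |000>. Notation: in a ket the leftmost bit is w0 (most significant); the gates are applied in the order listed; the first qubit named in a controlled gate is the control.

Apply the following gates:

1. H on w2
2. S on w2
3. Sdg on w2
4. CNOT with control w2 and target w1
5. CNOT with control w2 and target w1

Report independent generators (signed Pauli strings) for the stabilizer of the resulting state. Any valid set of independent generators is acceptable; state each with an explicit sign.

The final state is stabilized by the group generated by +IIX, +ZII, +IZI; other independent generating sets are equally valid. Key observation: the block from step 4 through step 5 cancels to the identity and can be dropped.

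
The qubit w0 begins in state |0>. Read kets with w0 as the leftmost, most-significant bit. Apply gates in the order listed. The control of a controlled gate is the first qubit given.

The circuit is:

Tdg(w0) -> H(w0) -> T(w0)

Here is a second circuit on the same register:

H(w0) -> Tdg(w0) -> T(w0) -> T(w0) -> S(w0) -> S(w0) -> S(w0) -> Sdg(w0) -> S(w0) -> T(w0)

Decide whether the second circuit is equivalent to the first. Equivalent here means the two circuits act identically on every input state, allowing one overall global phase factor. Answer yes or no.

No, they are not equivalent — no single phase factor reconciles the two unitaries.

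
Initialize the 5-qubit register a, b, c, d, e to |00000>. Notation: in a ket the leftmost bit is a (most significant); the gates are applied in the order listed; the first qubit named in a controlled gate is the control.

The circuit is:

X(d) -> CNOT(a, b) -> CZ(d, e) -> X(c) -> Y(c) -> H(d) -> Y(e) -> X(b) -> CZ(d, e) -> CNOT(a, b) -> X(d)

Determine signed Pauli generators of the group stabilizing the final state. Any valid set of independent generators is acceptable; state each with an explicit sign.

One valid set of independent stabilizer generators is +IIIXI, +ZIIII, -IZIII, +IIZII, -IIIIZ (any independent generating set of the same group is equally correct).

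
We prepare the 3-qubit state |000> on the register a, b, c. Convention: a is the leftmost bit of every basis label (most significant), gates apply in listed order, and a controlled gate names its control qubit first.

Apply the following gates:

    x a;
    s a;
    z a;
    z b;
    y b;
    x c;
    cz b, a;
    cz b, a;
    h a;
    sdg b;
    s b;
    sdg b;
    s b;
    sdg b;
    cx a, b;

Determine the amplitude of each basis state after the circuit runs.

The final amplitudes are -sqrt(2)*I/2 on |011>, sqrt(2)*I/2 on |101>, and 0 on every other basis state. Key observation: steps 10-13 multiply out to the identity, so the circuit reduces to the remaining gates.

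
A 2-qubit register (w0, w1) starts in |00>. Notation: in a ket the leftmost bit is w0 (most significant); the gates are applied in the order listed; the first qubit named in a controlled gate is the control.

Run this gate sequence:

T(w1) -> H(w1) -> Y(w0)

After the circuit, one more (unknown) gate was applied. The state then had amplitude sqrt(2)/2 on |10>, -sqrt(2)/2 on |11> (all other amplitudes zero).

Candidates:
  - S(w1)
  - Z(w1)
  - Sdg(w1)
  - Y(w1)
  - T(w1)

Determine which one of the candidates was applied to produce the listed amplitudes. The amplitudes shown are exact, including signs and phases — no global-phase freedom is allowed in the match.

The applied gate was Y(w1).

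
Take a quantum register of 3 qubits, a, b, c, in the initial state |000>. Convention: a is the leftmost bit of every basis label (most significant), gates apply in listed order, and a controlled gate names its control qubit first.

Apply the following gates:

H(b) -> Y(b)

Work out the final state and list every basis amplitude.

The resulting statevector has amplitude -sqrt(2)*I/2 on |000>, sqrt(2)*I/2 on |010>, and 0 on every other basis state.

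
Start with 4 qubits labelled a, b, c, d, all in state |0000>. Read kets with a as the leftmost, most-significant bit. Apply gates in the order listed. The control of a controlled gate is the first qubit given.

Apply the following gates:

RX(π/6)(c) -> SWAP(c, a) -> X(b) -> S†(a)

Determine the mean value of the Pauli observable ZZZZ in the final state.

In the final state, ZZZZ has expectation -sqrt(3)/2.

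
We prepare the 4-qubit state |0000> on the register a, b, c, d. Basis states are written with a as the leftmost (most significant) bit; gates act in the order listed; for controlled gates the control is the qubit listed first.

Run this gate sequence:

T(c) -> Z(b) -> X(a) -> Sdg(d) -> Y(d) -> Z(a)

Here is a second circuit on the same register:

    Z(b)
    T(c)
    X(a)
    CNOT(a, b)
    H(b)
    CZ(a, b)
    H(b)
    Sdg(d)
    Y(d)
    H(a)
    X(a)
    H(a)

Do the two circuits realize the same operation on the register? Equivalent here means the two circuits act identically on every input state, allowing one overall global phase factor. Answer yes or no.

Yes, they are equivalent — the unitaries differ by at most a global phase.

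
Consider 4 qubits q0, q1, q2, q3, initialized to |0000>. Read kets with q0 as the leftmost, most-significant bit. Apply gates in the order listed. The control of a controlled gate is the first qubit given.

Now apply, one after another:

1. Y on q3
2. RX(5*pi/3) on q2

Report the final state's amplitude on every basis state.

The resulting statevector has amplitude -sqrt(3)*I/2 on |0001>, 1/2 on |0011>, and 0 on every other basis state.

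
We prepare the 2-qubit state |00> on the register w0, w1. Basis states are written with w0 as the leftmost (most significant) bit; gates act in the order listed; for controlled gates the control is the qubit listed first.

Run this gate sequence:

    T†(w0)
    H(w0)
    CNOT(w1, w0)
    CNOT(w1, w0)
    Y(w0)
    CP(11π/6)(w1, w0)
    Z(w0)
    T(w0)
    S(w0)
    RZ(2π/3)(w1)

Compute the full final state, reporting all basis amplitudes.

After the circuit, the state carries amplitude -sqrt(2)*exp(I*pi/6)/2 on |00>, 0 on |01>, -sqrt(2)*exp(11*I*pi/12)/2 on |10>, 0 on |11>. Key observation: gates 3-4 undo each other exactly, leaving only the rest of the circuit to track.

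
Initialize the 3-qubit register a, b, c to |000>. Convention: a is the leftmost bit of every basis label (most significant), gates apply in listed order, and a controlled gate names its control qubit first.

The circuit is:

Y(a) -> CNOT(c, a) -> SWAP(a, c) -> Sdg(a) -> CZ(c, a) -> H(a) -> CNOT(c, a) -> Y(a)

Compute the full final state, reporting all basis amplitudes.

The resulting statevector has amplitude sqrt(2)/2 on |001>, -sqrt(2)/2 on |101>, and 0 on every other basis state.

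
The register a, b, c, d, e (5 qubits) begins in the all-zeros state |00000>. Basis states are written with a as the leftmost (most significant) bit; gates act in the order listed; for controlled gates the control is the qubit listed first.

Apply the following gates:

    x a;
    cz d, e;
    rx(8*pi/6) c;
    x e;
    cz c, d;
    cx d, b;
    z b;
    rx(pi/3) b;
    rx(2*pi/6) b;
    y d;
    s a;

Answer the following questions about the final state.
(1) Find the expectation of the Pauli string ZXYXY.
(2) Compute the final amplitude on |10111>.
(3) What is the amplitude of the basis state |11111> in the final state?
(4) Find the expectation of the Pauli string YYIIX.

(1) The observable ZXYXY averages to 0.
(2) The amplitude on |10111> is sqrt(3)*I/4.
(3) The amplitude on |11111> is 3/4.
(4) The observable YYIIX averages to 0.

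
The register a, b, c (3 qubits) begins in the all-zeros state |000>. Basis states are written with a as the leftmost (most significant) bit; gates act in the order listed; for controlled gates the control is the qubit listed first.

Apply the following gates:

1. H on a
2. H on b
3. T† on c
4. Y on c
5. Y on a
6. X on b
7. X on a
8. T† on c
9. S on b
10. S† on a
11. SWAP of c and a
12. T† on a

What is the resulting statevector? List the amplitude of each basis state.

The final amplitudes are 0 on |000>, 0 on |001>, 0 on |010>, 0 on |011>, I/2 on |100>, -1/2 on |101>, -1/2 on |110>, -I/2 on |111>.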